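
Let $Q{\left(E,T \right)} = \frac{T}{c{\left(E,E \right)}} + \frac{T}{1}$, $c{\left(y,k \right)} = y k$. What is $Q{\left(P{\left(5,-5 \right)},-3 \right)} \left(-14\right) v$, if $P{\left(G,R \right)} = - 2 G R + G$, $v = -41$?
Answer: $- \frac{5210772}{3025} \approx -1722.6$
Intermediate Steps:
$c{\left(y,k \right)} = k y$
$P{\left(G,R \right)} = G - 2 G R$ ($P{\left(G,R \right)} = - 2 G R + G = G - 2 G R$)
$Q{\left(E,T \right)} = T + \frac{T}{E^{2}}$ ($Q{\left(E,T \right)} = \frac{T}{E E} + \frac{T}{1} = \frac{T}{E^{2}} + T 1 = \frac{T}{E^{2}} + T = T + \frac{T}{E^{2}}$)
$Q{\left(P{\left(5,-5 \right)},-3 \right)} \left(-14\right) v = \left(-3 - \frac{3}{25 \left(1 - -10\right)^{2}}\right) \left(-14\right) \left(-41\right) = \left(-3 - \frac{3}{25 \left(1 + 10\right)^{2}}\right) \left(-14\right) \left(-41\right) = \left(-3 - \frac{3}{3025}\right) \left(-14\right) \left(-41\right) = \left(- \frac{9078}{3025}\right) \left(-14\right) \left(-41\right) = \frac{127092}{3025} \left(-41\right) = - \frac{5210772}{3025}$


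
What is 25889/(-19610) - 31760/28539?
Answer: -1361659771/559649790 ≈ -2.4331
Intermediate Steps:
25889/(-19610) - 31760/28539 = 25889*(-1/19610) - 31760*1/28539 = -25889/19610 - 31760/28539 = -1361659771/559649790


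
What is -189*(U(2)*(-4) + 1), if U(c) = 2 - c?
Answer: -189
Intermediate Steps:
-189*(U(2)*(-4) + 1) = -189*((2 - 1*2)*(-4) + 1) = -189*((2 - 2)*(-4) + 1) = -189*(0*(-4) + 1) = -189*(0 + 1) = -189*1 = -189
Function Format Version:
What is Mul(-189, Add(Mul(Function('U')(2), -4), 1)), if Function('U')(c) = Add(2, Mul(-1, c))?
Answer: -189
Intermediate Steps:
Mul(-189, Add(Mul(Function('U')(2), -4), 1)) = Mul(-189, Add(Mul(Add(2, Mul(-1, 2)), -4), 1)) = Mul(-189, Add(Mul(Add(2, -2), -4), 1)) = Mul(-189, Add(Mul(0, -4), 1)) = Mul(-189, Add(0, 1)) = Mul(-189, 1) = -189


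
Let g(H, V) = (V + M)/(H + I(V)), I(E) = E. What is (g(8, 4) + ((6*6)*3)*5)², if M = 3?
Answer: 42081169/144 ≈ 2.9223e+5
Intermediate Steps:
g(H, V) = (3 + V)/(H + V) (g(H, V) = (V + 3)/(H + V) = (3 + V)/(H + V))
(g(8, 4) + ((6*6)*3)*5)² = ((3 + 4)/(8 + 4) + ((6*6)*3)*5)² = (7/12 + (36*3)*5)² = ((1/12)*7 + 108*5)² = (7/12 + 540)² = (6487/12)² = 42081169/144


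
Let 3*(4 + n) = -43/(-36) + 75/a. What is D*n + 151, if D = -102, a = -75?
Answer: 9943/18 ≈ 552.39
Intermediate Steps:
n = -425/108 (n = -4 + (-43/(-36) + 75/(-75))/3 = -4 + (-43*(-1/36) + 75*(-1/75))/3 = -4 + (43/36 - 1)/3 = -4 + (1/3)*(7/36) = -4 + 7/108 = -425/108 ≈ -3.9352)
D*n + 151 = -102*(-425/108) + 151 = 7225/18 + 151 = 9943/18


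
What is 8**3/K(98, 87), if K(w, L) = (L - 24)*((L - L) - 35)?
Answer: -512/2205 ≈ -0.23220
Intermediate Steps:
K(w, L) = 840 - 35*L (K(w, L) = (-24 + L)*(0 - 35) = (-24 + L)*(-35) = 840 - 35*L)
8**3/K(98, 87) = 8**3/(840 - 35*87) = 512/(840 - 3045) = 512/(-2205) = 512*(-1/2205) = -512/2205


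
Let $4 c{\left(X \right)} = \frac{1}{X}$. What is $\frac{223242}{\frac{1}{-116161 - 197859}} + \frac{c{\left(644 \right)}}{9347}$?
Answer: $- \frac{1687917886367556479}{24077872} \approx -7.0102 \cdot 10^{10}$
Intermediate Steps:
$c{\left(X \right)} = \frac{1}{4 X}$
$\frac{223242}{\frac{1}{-116161 - 197859}} + \frac{c{\left(644 \right)}}{9347} = \frac{223242}{\frac{1}{-116161 - 197859}} + \frac{\frac{1}{4} \cdot \frac{1}{644}}{9347} = \frac{223242}{\frac{1}{-314020}} + \frac{1}{4} \cdot \frac{1}{644} \cdot \frac{1}{9347} = \frac{223242}{- \frac{1}{314020}} + \frac{1}{2576} \cdot \frac{1}{9347} = 223242 \left(-314020\right) + \frac{1}{24077872} = -70102452840 + \frac{1}{24077872} = - \frac{1687917886367556479}{24077872}$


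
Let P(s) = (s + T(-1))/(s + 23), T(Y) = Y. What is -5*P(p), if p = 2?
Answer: -⅕ ≈ -0.20000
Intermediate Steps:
P(s) = (-1 + s)/(23 + s) (P(s) = (s - 1)/(s + 23) = (-1 + s)/(23 + s))
-5*P(p) = -5*(-1 + 2)/(23 + 2) = -5/25 = -1/5 = -5*1/25 = -⅕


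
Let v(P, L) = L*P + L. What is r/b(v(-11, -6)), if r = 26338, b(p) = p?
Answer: 13169/30 ≈ 438.97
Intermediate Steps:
v(P, L) = L + L*P
r/b(v(-11, -6)) = 26338/((-6*(1 - 11))) = 26338/((-6*(-10))) = 26338/60 = 26338*(1/60) = 13169/30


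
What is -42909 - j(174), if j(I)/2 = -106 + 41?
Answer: -42779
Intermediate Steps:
j(I) = -130 (j(I) = 2*(-106 + 41) = 2*(-65) = -130)
-42909 - j(174) = -42909 - 1*(-130) = -42909 + 130 = -42779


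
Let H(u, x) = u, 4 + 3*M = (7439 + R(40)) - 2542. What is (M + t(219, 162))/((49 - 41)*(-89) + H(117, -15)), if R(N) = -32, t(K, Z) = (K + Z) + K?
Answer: -6661/1785 ≈ -3.7317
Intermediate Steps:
t(K, Z) = Z + 2*K
M = 4861/3 (M = -4/3 + ((7439 - 32) - 2542)/3 = -4/3 + (7407 - 2542)/3 = -4/3 + (⅓)*4865 = -4/3 + 4865/3 = 4861/3 ≈ 1620.3)
(M + t(219, 162))/((49 - 41)*(-89) + H(117, -15)) = (4861/3 + (162 + 2*219))/((49 - 41)*(-89) + 117) = (4861/3 + (162 + 438))/(8*(-89) + 117) = (4861/3 + 600)/(-712 + 117) = (6661/3)/(-595) = (6661/3)*(-1/595) = -6661/1785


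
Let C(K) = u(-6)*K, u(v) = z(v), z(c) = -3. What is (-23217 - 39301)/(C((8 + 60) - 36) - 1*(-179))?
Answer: -62518/83 ≈ -753.23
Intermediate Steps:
u(v) = -3
C(K) = -3*K
(-23217 - 39301)/(C((8 + 60) - 36) - 1*(-179)) = (-23217 - 39301)/(-3*((8 + 60) - 36) - 1*(-179)) = -62518/(-3*(68 - 36) + 179) = -62518/(-3*32 + 179) = -62518/(-96 + 179) = -62518/83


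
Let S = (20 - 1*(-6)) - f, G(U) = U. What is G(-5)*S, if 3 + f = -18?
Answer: -235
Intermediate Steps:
f = -21 (f = -3 - 18 = -21)
S = 47 (S = (20 - 1*(-6)) - 1*(-21) = (20 + 6) + 21 = 26 + 21 = 47)
G(-5)*S = -5*47 = -235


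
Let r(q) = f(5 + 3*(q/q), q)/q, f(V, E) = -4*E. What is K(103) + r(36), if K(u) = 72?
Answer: 68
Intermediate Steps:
r(q) = -4 (r(q) = (-4*q)/q = -4)
K(103) + r(36) = 72 - 4 = 68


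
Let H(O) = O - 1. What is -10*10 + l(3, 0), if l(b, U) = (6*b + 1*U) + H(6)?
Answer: -77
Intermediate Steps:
H(O) = -1 + O
l(b, U) = 5 + U + 6*b (l(b, U) = (6*b + 1*U) + (-1 + 6) = (6*b + U) + 5 = (U + 6*b) + 5 = 5 + U + 6*b)
-10*10 + l(3, 0) = -10*10 + (5 + 0 + 6*3) = -100 + (5 + 0 + 18) = -100 + 23 = -77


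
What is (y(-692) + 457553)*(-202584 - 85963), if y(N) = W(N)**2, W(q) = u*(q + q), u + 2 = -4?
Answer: -20029192513043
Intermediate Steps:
u = -6 (u = -2 - 4 = -6)
W(q) = -12*q (W(q) = -6*(q + q) = -12*q)
y(N) = 144*N**2 (y(N) = (-12*N)**2 = 144*N**2)
(y(-692) + 457553)*(-202584 - 85963) = (144*(-692)**2 + 457553)*(-202584 - 85963) = (144*478864 + 457553)*(-288547) = (68956416 + 457553)*(-288547) = 69413969*(-288547) = -20029192513043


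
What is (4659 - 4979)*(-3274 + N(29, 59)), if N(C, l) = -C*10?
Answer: 1140480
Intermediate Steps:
N(C, l) = -10*C
(4659 - 4979)*(-3274 + N(29, 59)) = (4659 - 4979)*(-3274 - 10*29) = -320*(-3274 - 290) = -320*(-3564) = 1140480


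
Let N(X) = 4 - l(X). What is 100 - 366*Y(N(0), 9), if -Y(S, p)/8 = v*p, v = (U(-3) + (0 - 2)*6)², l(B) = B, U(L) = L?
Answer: 5929300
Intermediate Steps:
v = 225 (v = (-3 + (0 - 2)*6)² = (-3 - 2*6)² = (-3 - 12)² = (-15)² = 225)
N(X) = 4 - X
Y(S, p) = -1800*p
100 - 366*Y(N(0), 9) = 100 - (-658800)*9 = 100 - 366*(-16200) = 100 + 5929200 = 5929300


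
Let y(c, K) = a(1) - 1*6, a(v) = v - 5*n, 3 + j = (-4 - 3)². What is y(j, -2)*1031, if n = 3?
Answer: -20620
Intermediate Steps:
j = 46 (j = -3 + (-4 - 3)² = -3 + (-7)² = -3 + 49 = 46)
a(v) = -15 + v (a(v) = v - 5*3 = v - 15 = -15 + v)
y(c, K) = -20 (y(c, K) = (-15 + 1) - 1*6 = -14 - 6 = -20)
y(j, -2)*1031 = -20*1031 = -20620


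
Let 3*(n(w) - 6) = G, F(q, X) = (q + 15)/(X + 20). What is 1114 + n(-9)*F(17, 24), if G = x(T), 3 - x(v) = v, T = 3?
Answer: 12302/11 ≈ 1118.4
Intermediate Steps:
x(v) = 3 - v
G = 0 (G = 3 - 1*3 = 3 - 3 = 0)
F(q, X) = (15 + q)/(20 + X)
n(w) = 6 (n(w) = 6 + (1/3)*0 = 6 + 0 = 6)
1114 + n(-9)*F(17, 24) = 1114 + 6*((15 + 17)/(20 + 24)) = 1114 + 6*(32/44) = 1114 + 6*((1/44)*32) = 1114 + 6*(8/11) = 1114 + 48/11 = 12302/11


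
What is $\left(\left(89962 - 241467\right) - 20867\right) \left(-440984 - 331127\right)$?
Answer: $133090317292$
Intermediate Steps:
$\left(\left(89962 - 241467\right) - 20867\right) \left(-440984 - 331127\right) = \left(-151505 - 20867\right) \left(-440984 - 331127\right) = - 172372 \left(-440984 - 331127\right) = \left(-172372\right) \left(-772111\right) = 133090317292$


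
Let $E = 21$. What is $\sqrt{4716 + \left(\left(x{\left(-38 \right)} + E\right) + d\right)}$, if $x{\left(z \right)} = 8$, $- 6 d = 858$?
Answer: $\sqrt{4602} \approx 67.838$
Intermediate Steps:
$d = -143$ ($d = \left(- \frac{1}{6}\right) 858 = -143$)
$\sqrt{4716 + \left(\left(x{\left(-38 \right)} + E\right) + d\right)} = \sqrt{4716 + \left(\left(8 + 21\right) - 143\right)} = \sqrt{4716 + \left(29 - 143\right)} = \sqrt{4716 - 114} = \sqrt{4602}$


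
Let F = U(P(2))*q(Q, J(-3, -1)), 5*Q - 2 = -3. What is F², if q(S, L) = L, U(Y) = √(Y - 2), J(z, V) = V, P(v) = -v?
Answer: -4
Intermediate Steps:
Q = -⅕ (Q = ⅖ + (⅕)*(-3) = ⅖ - ⅗ = -⅕ ≈ -0.20000)
U(Y) = √(-2 + Y)
F = -2*I (F = √(-2 - 1*2)*(-1) = √(-2 - 2)*(-1) = √(-4)*(-1) = (2*I)*(-1) = -2*I ≈ -2.0*I)
F² = (-2*I)² = -4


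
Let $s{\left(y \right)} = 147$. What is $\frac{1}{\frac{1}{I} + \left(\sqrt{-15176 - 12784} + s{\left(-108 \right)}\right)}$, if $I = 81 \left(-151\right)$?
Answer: $\frac{5497699959}{1853846997874} - \frac{149597361 i \sqrt{6990}}{3707693995748} \approx 0.0029656 - 0.0033733 i$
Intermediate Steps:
$I = -12231$
$\frac{1}{\frac{1}{I} + \left(\sqrt{-15176 - 12784} + s{\left(-108 \right)}\right)} = \frac{1}{\frac{1}{-12231} + \left(\sqrt{-15176 - 12784} + 147\right)} = \frac{1}{- \frac{1}{12231} + \left(\sqrt{-27960} + 147\right)} = \frac{1}{- \frac{1}{12231} + \left(2 i \sqrt{6990} + 147\right)} = \frac{1}{- \frac{1}{12231} + \left(147 + 2 i \sqrt{6990}\right)} = \frac{1}{\frac{1797956}{12231} + 2 i \sqrt{6990}}$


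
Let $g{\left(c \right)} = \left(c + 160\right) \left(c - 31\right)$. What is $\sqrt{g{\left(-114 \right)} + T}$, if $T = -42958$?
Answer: $2 i \sqrt{12407} \approx 222.77 i$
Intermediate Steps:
$g{\left(c \right)} = \left(-31 + c\right) \left(160 + c\right)$ ($g{\left(c \right)} = \left(160 + c\right) \left(-31 + c\right) = \left(-31 + c\right) \left(160 + c\right)$)
$\sqrt{g{\left(-114 \right)} + T} = \sqrt{\left(-4960 + \left(-114\right)^{2} + 129 \left(-114\right)\right) - 42958} = \sqrt{\left(-4960 + 12996 - 14706\right) - 42958} = \sqrt{-6670 - 42958} = \sqrt{-49628} = 2 i \sqrt{12407}$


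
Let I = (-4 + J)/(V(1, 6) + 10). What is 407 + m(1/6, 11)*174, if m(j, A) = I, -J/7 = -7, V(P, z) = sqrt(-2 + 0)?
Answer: 19969/17 - 1305*I*sqrt(2)/17 ≈ 1174.6 - 108.56*I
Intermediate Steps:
V(P, z) = I*sqrt(2) (V(P, z) = sqrt(-2) = I*sqrt(2))
J = 49 (J = -7*(-7) = 49)
I = 45/(10 + I*sqrt(2)) (I = (-4 + 49)/(I*sqrt(2) + 10) = 45/(10 + I*sqrt(2)) ≈ 4.4118 - 0.62392*I)
m(j, A) = 75/17 - 15*I*sqrt(2)/34
407 + m(1/6, 11)*174 = 407 + (75/17 - 15*I*sqrt(2)/34)*174 = 407 + (13050/17 - 1305*I*sqrt(2)/17) = 19969/17 - 1305*I*sqrt(2)/17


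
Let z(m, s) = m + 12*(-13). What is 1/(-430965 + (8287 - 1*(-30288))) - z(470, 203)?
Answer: -123210461/392390 ≈ -314.00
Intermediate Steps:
z(m, s) = -156 + m (z(m, s) = m - 156 = -156 + m)
1/(-430965 + (8287 - 1*(-30288))) - z(470, 203) = 1/(-430965 + (8287 - 1*(-30288))) - (-156 + 470) = 1/(-430965 + (8287 + 30288)) - 1*314 = 1/(-430965 + 38575) - 314 = 1/(-392390) - 314 = -1/392390 - 314 = -123210461/392390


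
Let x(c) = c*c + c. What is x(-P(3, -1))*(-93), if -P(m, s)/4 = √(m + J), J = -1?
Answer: -2976 - 372*√2 ≈ -3502.1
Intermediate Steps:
P(m, s) = -4*√(-1 + m) (P(m, s) = -4*√(m - 1) = -4*√(-1 + m))
x(c) = c + c² (x(c) = c² + c = c + c²)
x(-P(3, -1))*(-93) = ((-(-4)*√(-1 + 3))*(1 - (-4)*√(-1 + 3)))*(-93) = ((-(-4)*√2)*(1 - (-4)*√2))*(-93) = ((4*√2)*(1 + 4*√2))*(-93) = (4*√2*(1 + 4*√2))*(-93) = -372*√2*(1 + 4*√2)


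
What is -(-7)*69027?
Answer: 483189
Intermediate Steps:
-(-7)*69027 = -7*(-69027) = 483189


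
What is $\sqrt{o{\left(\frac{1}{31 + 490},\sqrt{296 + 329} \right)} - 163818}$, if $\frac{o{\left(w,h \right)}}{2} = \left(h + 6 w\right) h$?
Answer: $\frac{2 i \sqrt{11031866047}}{521} \approx 403.2 i$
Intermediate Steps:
$o{\left(w,h \right)} = 2 h \left(h + 6 w\right)$ ($o{\left(w,h \right)} = 2 \left(h + 6 w\right) h = 2 h \left(h + 6 w\right)$)
$\sqrt{o{\left(\frac{1}{31 + 490},\sqrt{296 + 329} \right)} - 163818} = \sqrt{2 \sqrt{296 + 329} \left(\sqrt{296 + 329} + \frac{6}{31 + 490}\right) - 163818} = \sqrt{2 \sqrt{625} \left(\sqrt{625} + \frac{6}{521}\right) - 163818} = \sqrt{2 \cdot 25 \left(25 + 6 \cdot \frac{1}{521}\right) - 163818} = \sqrt{2 \cdot 25 \left(25 + \frac{6}{521}\right) - 163818} = \sqrt{2 \cdot 25 \cdot \frac{13031}{521} - 163818} = \sqrt{\frac{651550}{521} - 163818} = \sqrt{- \frac{84697628}{521}} = \frac{2 i \sqrt{11031866047}}{521}$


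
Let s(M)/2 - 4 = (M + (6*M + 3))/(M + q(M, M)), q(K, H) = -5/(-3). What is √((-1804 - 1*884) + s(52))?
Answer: I*√69113758/161 ≈ 51.636*I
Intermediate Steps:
q(K, H) = 5/3 (q(K, H) = -5*(-⅓) = 5/3)
s(M) = 8 + 2*(3 + 7*M)/(5/3 + M) (s(M) = 8 + 2*((M + (6*M + 3))/(M + 5/3)) = 8 + 2*((M + (3 + 6*M))/(5/3 + M)) = 8 + 2*((3 + 7*M)/(5/3 + M)) = 8 + 2*(3 + 7*M)/(5/3 + M))
√((-1804 - 1*884) + s(52)) = √((-1804 - 1*884) + 2*(29 + 33*52)/(5 + 3*52)) = √((-1804 - 884) + 2*(29 + 1716)/(5 + 156)) = √(-2688 + 2*1745/161) = √(-2688 + 2*(1/161)*1745) = √(-2688 + 3490/161) = √(-429278/161) = I*√69113758/161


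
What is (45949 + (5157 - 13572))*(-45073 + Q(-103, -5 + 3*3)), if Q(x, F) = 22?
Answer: -1690944234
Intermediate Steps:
(45949 + (5157 - 13572))*(-45073 + Q(-103, -5 + 3*3)) = (45949 + (5157 - 13572))*(-45073 + 22) = (45949 - 8415)*(-45051) = 37534*(-45051) = -1690944234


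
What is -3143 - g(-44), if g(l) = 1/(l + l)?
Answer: -276583/88 ≈ -3143.0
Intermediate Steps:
g(l) = 1/(2*l)
-3143 - g(-44) = -3143 - 1/(2*(-44)) = -3143 - (-1)/(2*44) = -3143 - 1*(-1/88) = -3143 + 1/88 = -276583/88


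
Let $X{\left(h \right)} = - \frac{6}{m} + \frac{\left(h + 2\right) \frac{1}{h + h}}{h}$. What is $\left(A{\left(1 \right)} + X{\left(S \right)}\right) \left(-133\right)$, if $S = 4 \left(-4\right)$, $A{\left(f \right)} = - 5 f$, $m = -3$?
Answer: $\frac{103075}{256} \approx 402.64$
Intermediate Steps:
$S = -16$
$X{\left(h \right)} = 2 + \frac{2 + h}{2 h^{2}}$ ($X{\left(h \right)} = - \frac{6}{-3} + \frac{\left(h + 2\right) \frac{1}{h + h}}{h} = \left(-6\right) \left(- \frac{1}{3}\right) + \frac{\left(2 + h\right) \frac{1}{2 h}}{h} = 2 + \frac{\left(2 + h\right) \frac{1}{2 h}}{h} = 2 + \frac{\frac{1}{2} \frac{1}{h} \left(2 + h\right)}{h} = 2 + \frac{2 + h}{2 h^{2}}$)
$\left(A{\left(1 \right)} + X{\left(S \right)}\right) \left(-133\right) = \left(\left(-5\right) 1 + \left(2 + \frac{1}{256} + \frac{1}{2 \left(-16\right)}\right)\right) \left(-133\right) = \left(-5 + \left(2 + \frac{1}{256} + \frac{1}{2} \left(- \frac{1}{16}\right)\right)\right) \left(-133\right) = \left(-5 + \left(2 + \frac{1}{256} - \frac{1}{32}\right)\right) \left(-133\right) = \left(-5 + \frac{505}{256}\right) \left(-133\right) = \left(- \frac{775}{256}\right) \left(-133\right) = \frac{103075}{256}$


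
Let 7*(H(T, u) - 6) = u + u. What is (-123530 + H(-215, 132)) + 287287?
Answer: 1146605/7 ≈ 1.6380e+5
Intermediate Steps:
H(T, u) = 6 + 2*u/7 (H(T, u) = 6 + (u + u)/7 = 6 + (2*u)/7 = 6 + 2*u/7)
(-123530 + H(-215, 132)) + 287287 = (-123530 + (6 + (2/7)*132)) + 287287 = (-123530 + (6 + 264/7)) + 287287 = (-123530 + 306/7) + 287287 = -864404/7 + 287287 = 1146605/7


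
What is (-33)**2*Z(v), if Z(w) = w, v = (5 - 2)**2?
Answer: 9801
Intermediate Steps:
v = 9 (v = 3**2 = 9)
(-33)**2*Z(v) = (-33)**2*9 = 1089*9 = 9801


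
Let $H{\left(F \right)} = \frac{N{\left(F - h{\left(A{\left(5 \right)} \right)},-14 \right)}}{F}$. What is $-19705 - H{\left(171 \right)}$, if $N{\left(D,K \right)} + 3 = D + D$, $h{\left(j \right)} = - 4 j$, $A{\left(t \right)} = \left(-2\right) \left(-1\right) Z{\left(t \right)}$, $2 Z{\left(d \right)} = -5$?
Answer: $- \frac{3369854}{171} \approx -19707.0$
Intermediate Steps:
$Z{\left(d \right)} = - \frac{5}{2}$ ($Z{\left(d \right)} = \frac{1}{2} \left(-5\right) = - \frac{5}{2}$)
$A{\left(t \right)} = -5$ ($A{\left(t \right)} = \left(-2\right) \left(-1\right) \left(- \frac{5}{2}\right) = 2 \left(- \frac{5}{2}\right) = -5$)
$N{\left(D,K \right)} = -3 + 2 D$ ($N{\left(D,K \right)} = -3 + \left(D + D\right) = -3 + 2 D$)
$H{\left(F \right)} = \frac{-43 + 2 F}{F}$ ($H{\left(F \right)} = \frac{-3 + 2 \left(F - \left(-4\right) \left(-5\right)\right)}{F} = \frac{-3 + 2 \left(F - 20\right)}{F} = \frac{-3 + 2 \left(-20 + F\right)}{F} = \frac{-3 + \left(-40 + 2 F\right)}{F} = \frac{-43 + 2 F}{F}$)
$-19705 - H{\left(171 \right)} = -19705 - \left(2 - \frac{43}{171}\right) = -19705 - \frac{299}{171} = - \frac{3369854}{171}$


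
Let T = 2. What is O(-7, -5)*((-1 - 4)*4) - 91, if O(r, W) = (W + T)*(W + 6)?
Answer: -31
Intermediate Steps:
O(r, W) = (2 + W)*(6 + W) (O(r, W) = (W + 2)*(W + 6) = (2 + W)*(6 + W))
O(-7, -5)*((-1 - 4)*4) - 91 = (12 + (-5)² + 8*(-5))*((-1 - 4)*4) - 91 = (12 + 25 - 40)*(-5*4) - 91 = -3*(-20) - 91 = 60 - 91 = -31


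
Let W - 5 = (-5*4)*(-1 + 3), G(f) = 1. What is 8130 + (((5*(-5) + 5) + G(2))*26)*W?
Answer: 25420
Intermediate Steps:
W = -35 (W = 5 + (-5*4)*(-1 + 3) = 5 - 20*2 = 5 - 40 = -35)
8130 + (((5*(-5) + 5) + G(2))*26)*W = 8130 + (((5*(-5) + 5) + 1)*26)*(-35) = 8130 + (((-25 + 5) + 1)*26)*(-35) = 8130 + ((-20 + 1)*26)*(-35) = 8130 - 19*26*(-35) = 8130 - 494*(-35) = 8130 + 17290 = 25420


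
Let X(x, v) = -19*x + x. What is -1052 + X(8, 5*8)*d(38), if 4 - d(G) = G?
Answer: 3844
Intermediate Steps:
d(G) = 4 - G
X(x, v) = -18*x
-1052 + X(8, 5*8)*d(38) = -1052 + (-18*8)*(4 - 1*38) = -1052 - 144*(4 - 38) = -1052 - 144*(-34) = -1052 + 4896 = 3844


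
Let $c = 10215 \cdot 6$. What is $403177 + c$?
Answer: $464467$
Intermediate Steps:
$c = 61290$
$403177 + c = 403177 + 61290 = 464467$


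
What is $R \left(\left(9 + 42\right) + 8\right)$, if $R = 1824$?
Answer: $107616$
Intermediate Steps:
$R \left(\left(9 + 42\right) + 8\right) = 1824 \left(\left(9 + 42\right) + 8\right) = 1824 \left(51 + 8\right) = 1824 \cdot 59 = 107616$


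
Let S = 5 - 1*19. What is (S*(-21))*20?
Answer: 5880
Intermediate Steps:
S = -14 (S = 5 - 19 = -14)
(S*(-21))*20 = -14*(-21)*20 = 294*20 = 5880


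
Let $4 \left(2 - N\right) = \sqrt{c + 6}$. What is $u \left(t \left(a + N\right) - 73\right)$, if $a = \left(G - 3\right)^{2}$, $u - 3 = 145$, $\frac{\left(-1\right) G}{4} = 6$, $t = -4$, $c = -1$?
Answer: $-443556 + 148 \sqrt{5} \approx -4.4323 \cdot 10^{5}$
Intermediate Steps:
$N = 2 - \frac{\sqrt{5}}{4}$ ($N = 2 - \frac{\sqrt{-1 + 6}}{4} = 2 - \frac{\sqrt{5}}{4} \approx 1.441$)
$G = -24$ ($G = \left(-4\right) 6 = -24$)
$u = 148$ ($u = 3 + 145 = 148$)
$a = 729$ ($a = \left(-24 - 3\right)^{2} = \left(-27\right)^{2} = 729$)
$u \left(t \left(a + N\right) - 73\right) = 148 \left(- 4 \left(729 + \left(2 - \frac{\sqrt{5}}{4}\right)\right) - 73\right) = 148 \left(- 4 \left(731 - \frac{\sqrt{5}}{4}\right) - 73\right) = 148 \left(\left(-2924 + \sqrt{5}\right) - 73\right) = 148 \left(-2997 + \sqrt{5}\right) = -443556 + 148 \sqrt{5}$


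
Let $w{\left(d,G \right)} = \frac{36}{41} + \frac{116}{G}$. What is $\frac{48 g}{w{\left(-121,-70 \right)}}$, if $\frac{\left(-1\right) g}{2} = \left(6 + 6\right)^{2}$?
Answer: $\frac{9918720}{559} \approx 17744.0$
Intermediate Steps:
$g = -288$ ($g = - 2 \left(6 + 6\right)^{2} = - 2 \cdot 12^{2} = \left(-2\right) 144 = -288$)
$w{\left(d,G \right)} = \frac{36}{41} + \frac{116}{G}$ ($w{\left(d,G \right)} = 36 \cdot \frac{1}{41} + \frac{116}{G} = \frac{36}{41} + \frac{116}{G}$)
$\frac{48 g}{w{\left(-121,-70 \right)}} = \frac{48 \left(-288\right)}{\frac{36}{41} + \frac{116}{-70}} = - \frac{13824}{\frac{36}{41} + 116 \left(- \frac{1}{70}\right)} = - \frac{13824}{\frac{36}{41} - \frac{58}{35}} = - \frac{13824}{- \frac{1118}{1435}} = \left(-13824\right) \left(- \frac{1435}{1118}\right) = \frac{9918720}{559}$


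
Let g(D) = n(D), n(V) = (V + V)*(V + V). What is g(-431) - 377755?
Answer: 365289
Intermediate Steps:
n(V) = 4*V² (n(V) = (2*V)*(2*V) = 4*V²)
g(D) = 4*D²
g(-431) - 377755 = 4*(-431)² - 377755 = 4*185761 - 377755 = 743044 - 377755 = 365289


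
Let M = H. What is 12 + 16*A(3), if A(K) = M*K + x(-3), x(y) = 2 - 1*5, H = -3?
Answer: -180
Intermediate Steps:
x(y) = -3 (x(y) = 2 - 5 = -3)
M = -3
A(K) = -3 - 3*K (A(K) = -3*K - 3 = -3 - 3*K)
12 + 16*A(3) = 12 + 16*(-3 - 3*3) = 12 + 16*(-3 - 9) = 12 + 16*(-12) = 12 - 192 = -180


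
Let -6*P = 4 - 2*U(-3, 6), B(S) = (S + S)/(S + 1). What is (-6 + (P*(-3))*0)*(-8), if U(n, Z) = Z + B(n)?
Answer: 48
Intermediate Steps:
B(S) = 2*S/(1 + S) (B(S) = (2*S)/(1 + S) = 2*S/(1 + S))
U(n, Z) = Z + 2*n/(1 + n)
P = 7/3 (P = -(4 - 2*(2*(-3) + 6*(1 - 3))/(1 - 3))/6 = -(4 - 2*(-6 + 6*(-2))/(-2))/6 = -(4 - (-1)*(-6 - 12))/6 = -(4 - (-1)*(-18))/6 = -(4 - 2*9)/6 = -(4 - 18)/6 = -1/6*(-14) = 7/3 ≈ 2.3333)
(-6 + (P*(-3))*0)*(-8) = (-6 + ((7/3)*(-3))*0)*(-8) = (-6 - 7*0)*(-8) = (-6 + 0)*(-8) = -6*(-8) = 48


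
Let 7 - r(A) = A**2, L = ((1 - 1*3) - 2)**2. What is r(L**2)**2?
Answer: 4294049841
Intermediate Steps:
L = 16 (L = ((1 - 3) - 2)**2 = (-2 - 2)**2 = (-4)**2 = 16)
r(A) = 7 - A**2
r(L**2)**2 = (7 - (16**2)**2)**2 = (7 - 1*256**2)**2 = (7 - 1*65536)**2 = (7 - 65536)**2 = (-65529)**2 = 4294049841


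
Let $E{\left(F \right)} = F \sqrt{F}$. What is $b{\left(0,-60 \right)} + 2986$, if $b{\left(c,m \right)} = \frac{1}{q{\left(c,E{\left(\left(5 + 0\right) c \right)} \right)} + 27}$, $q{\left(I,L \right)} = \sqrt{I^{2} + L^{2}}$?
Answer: $\frac{80623}{27} \approx 2986.0$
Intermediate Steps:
$E{\left(F \right)} = F^{\frac{3}{2}}$
$b{\left(c,m \right)} = \frac{1}{27 + \sqrt{c^{2} + 125 c^{3}}}$ ($b{\left(c,m \right)} = \frac{1}{\sqrt{c^{2} + \left(\left(\left(5 + 0\right) c\right)^{\frac{3}{2}}\right)^{2}} + 27} = \frac{1}{\sqrt{c^{2} + \left(\left(5 c\right)^{\frac{3}{2}}\right)^{2}} + 27} = \frac{1}{\sqrt{c^{2} + \left(5 \sqrt{5} c^{\frac{3}{2}}\right)^{2}} + 27} = \frac{1}{\sqrt{c^{2} + 125 c^{3}} + 27} = \frac{1}{27 + \sqrt{c^{2} + 125 c^{3}}}$)
$b{\left(0,-60 \right)} + 2986 = \frac{1}{27 + \sqrt{0^{2} \left(1 + 125 \cdot 0\right)}} + 2986 = \frac{1}{27 + \sqrt{0 \left(1 + 0\right)}} + 2986 = \frac{1}{27 + \sqrt{0 \cdot 1}} + 2986 = \frac{1}{27 + \sqrt{0}} + 2986 = \frac{1}{27 + 0} + 2986 = \frac{1}{27} + 2986 = \frac{80623}{27}$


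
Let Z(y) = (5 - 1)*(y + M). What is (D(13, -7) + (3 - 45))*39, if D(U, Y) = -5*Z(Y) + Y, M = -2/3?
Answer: 4069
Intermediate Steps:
M = -2/3 (M = -2*1/3 = -2/3 ≈ -0.66667)
Z(y) = -8/3 + 4*y (Z(y) = (5 - 1)*(y - 2/3) = 4*(-2/3 + y) = -8/3 + 4*y)
D(U, Y) = 40/3 - 19*Y (D(U, Y) = -5*(-8/3 + 4*Y) + Y = (40/3 - 20*Y) + Y = 40/3 - 19*Y)
(D(13, -7) + (3 - 45))*39 = ((40/3 - 19*(-7)) + (3 - 45))*39 = ((40/3 + 133) - 42)*39 = (439/3 - 42)*39 = (313/3)*39 = 4069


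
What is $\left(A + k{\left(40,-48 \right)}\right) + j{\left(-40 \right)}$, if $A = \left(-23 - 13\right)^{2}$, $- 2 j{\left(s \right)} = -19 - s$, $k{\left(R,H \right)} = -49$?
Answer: $\frac{2473}{2} \approx 1236.5$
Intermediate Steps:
$j{\left(s \right)} = \frac{19}{2} + \frac{s}{2}$ ($j{\left(s \right)} = - \frac{-19 - s}{2} = \frac{19}{2} + \frac{s}{2}$)
$A = 1296$ ($A = \left(-36\right)^{2} = 1296$)
$\left(A + k{\left(40,-48 \right)}\right) + j{\left(-40 \right)} = \left(1296 - 49\right) + \left(\frac{19}{2} + \frac{1}{2} \left(-40\right)\right) = 1247 + \left(\frac{19}{2} - 20\right) = 1247 - \frac{21}{2} = \frac{2473}{2}$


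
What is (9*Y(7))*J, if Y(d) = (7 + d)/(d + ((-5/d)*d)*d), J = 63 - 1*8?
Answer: -495/2 ≈ -247.50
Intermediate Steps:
J = 55 (J = 63 - 8 = 55)
Y(d) = -(7 + d)/(4*d) (Y(d) = (7 + d)/(d - 5*d) = (7 + d)/((-4*d)) = (7 + d)*(-1/(4*d)) = -(7 + d)/(4*d))
(9*Y(7))*J = (9*((¼)*(-7 - 1*7)/7))*55 = (9*((¼)*(⅐)*(-7 - 7)))*55 = (9*((¼)*(⅐)*(-14)))*55 = (9*(-½))*55 = -9/2*55 = -495/2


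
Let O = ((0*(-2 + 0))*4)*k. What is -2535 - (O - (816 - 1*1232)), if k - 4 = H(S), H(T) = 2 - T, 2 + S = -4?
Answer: -2951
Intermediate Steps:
S = -6 (S = -2 - 4 = -6)
k = 12 (k = 4 + (2 - 1*(-6)) = 4 + (2 + 6) = 4 + 8 = 12)
O = 0 (O = ((0*(-2 + 0))*4)*12 = ((0*(-2))*4)*12 = (0*4)*12 = 0*12 = 0)
-2535 - (O - (816 - 1*1232)) = -2535 - (0 - (816 - 1*1232)) = -2535 - (0 - (816 - 1232)) = -2535 - (0 - 1*(-416)) = -2535 - (0 + 416) = -2535 - 1*416 = -2535 - 416 = -2951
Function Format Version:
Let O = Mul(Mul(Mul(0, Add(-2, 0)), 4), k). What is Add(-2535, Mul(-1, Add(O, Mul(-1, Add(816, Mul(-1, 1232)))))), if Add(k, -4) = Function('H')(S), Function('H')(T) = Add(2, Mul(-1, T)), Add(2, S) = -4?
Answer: -2951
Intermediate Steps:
S = -6 (S = Add(-2, -4) = -6)
k = 12 (k = Add(4, Add(2, Mul(-1, -6))) = Add(4, Add(2, 6)) = Add(4, 8) = 12)
O = 0 (O = Mul(Mul(Mul(0, Add(-2, 0)), 4), 12) = Mul(Mul(Mul(0, -2), 4), 12) = Mul(Mul(0, 4), 12) = Mul(0, 12) = 0)
Add(-2535, Mul(-1, Add(O, Mul(-1, Add(816, Mul(-1, 1232)))))) = Add(-2535, Mul(-1, Add(0, Mul(-1, Add(816, Mul(-1, 1232)))))) = Add(-2535, Mul(-1, Add(0, Mul(-1, Add(816, -1232))))) = Add(-2535, Mul(-1, Add(0, Mul(-1, -416)))) = Add(-2535, Mul(-1, Add(0, 416))) = Add(-2535, Mul(-1, 416)) = Add(-2535, -416) = -2951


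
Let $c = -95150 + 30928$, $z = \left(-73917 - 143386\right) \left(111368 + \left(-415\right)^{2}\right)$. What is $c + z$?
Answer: $-61625673901$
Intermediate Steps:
$z = -61625609679$ ($z = - 217303 \left(111368 + 172225\right) = \left(-217303\right) 283593 = -61625609679$)
$c = -64222$
$c + z = -64222 - 61625609679 = -61625673901$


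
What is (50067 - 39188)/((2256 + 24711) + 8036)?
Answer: 10879/35003 ≈ 0.31080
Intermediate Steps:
(50067 - 39188)/((2256 + 24711) + 8036) = 10879/(26967 + 8036) = 10879/35003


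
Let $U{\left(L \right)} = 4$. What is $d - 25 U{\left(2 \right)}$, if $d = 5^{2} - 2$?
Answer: $-77$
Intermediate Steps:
$d = 23$ ($d = 25 - 2 = 23$)
$d - 25 U{\left(2 \right)} = 23 - 100 = -77$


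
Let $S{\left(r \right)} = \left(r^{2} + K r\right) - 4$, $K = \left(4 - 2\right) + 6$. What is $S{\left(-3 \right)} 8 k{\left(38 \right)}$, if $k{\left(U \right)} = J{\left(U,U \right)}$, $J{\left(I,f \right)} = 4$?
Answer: $-608$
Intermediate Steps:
$K = 8$ ($K = 2 + 6 = 8$)
$k{\left(U \right)} = 4$
$S{\left(r \right)} = -4 + r^{2} + 8 r$ ($S{\left(r \right)} = \left(r^{2} + 8 r\right) - 4 = -4 + r^{2} + 8 r$)
$S{\left(-3 \right)} 8 k{\left(38 \right)} = \left(-4 + \left(-3\right)^{2} + 8 \left(-3\right)\right) 8 \cdot 4 = \left(-4 + 9 - 24\right) 8 \cdot 4 = \left(-19\right) 8 \cdot 4 = \left(-152\right) 4 = -608$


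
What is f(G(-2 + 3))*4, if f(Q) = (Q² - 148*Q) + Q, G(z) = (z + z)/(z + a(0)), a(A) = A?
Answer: -1160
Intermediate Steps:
G(z) = 2 (G(z) = (z + z)/(z + 0) = (2*z)/z = 2)
f(Q) = Q² - 147*Q
f(G(-2 + 3))*4 = (2*(-147 + 2))*4 = (2*(-145))*4 = -290*4 = -1160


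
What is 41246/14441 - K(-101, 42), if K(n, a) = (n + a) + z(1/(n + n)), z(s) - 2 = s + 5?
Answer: 160034397/2917082 ≈ 54.861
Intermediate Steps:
z(s) = 7 + s (z(s) = 2 + (s + 5) = 2 + (5 + s) = 7 + s)
K(n, a) = 7 + a + n + 1/(2*n) (K(n, a) = (n + a) + (7 + 1/(n + n)) = (a + n) + (7 + 1/(2*n)) = 7 + a + n + 1/(2*n))
41246/14441 - K(-101, 42) = 41246/14441 - (7 + 42 - 101 + (½)/(-101)) = 41246*(1/14441) - (7 + 42 - 101 + (½)*(-1/101)) = 41246/14441 - (7 + 42 - 101 - 1/202) = 41246/14441 - 1*(-10505/202) = 41246/14441 + 10505/202 = 160034397/2917082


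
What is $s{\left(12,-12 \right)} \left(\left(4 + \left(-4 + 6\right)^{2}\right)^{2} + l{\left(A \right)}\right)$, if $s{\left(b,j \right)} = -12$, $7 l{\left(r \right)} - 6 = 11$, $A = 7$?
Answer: $- \frac{5580}{7} \approx -797.14$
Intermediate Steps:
$l{\left(r \right)} = \frac{17}{7}$ ($l{\left(r \right)} = \frac{6}{7} + \frac{1}{7} \cdot 11 = \frac{6}{7} + \frac{11}{7} = \frac{17}{7}$)
$s{\left(12,-12 \right)} \left(\left(4 + \left(-4 + 6\right)^{2}\right)^{2} + l{\left(A \right)}\right) = - 12 \left(\left(4 + \left(-4 + 6\right)^{2}\right)^{2} + \frac{17}{7}\right) = - 12 \left(\left(4 + 2^{2}\right)^{2} + \frac{17}{7}\right) = - 12 \left(\left(4 + 4\right)^{2} + \frac{17}{7}\right) = - 12 \left(8^{2} + \frac{17}{7}\right) = - 12 \left(64 + \frac{17}{7}\right) = \left(-12\right) \frac{465}{7} = - \frac{5580}{7}$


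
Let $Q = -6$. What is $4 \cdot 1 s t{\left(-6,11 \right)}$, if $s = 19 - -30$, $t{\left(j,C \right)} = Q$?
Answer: $-1176$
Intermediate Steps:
$t{\left(j,C \right)} = -6$
$s = 49$ ($s = 19 + 30 = 49$)
$4 \cdot 1 s t{\left(-6,11 \right)} = 4 \cdot 1 \cdot 49 \left(-6\right) = 4 \cdot 49 \left(-6\right) = 196 \left(-6\right) = -1176$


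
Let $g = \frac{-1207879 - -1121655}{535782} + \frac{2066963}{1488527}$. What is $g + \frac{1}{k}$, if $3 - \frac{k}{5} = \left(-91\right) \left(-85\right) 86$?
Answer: $\frac{1628251417760262758}{1326299649993111495} \approx 1.2277$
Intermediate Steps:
$g = \frac{489547409009}{398762986557}$ ($g = \left(-1207879 + 1121655\right) \frac{1}{535782} + 2066963 \cdot \frac{1}{1488527} = \left(-86224\right) \frac{1}{535782} + \frac{2066963}{1488527} = - \frac{43112}{267891} + \frac{2066963}{1488527} = \frac{489547409009}{398762986557} \approx 1.2277$)
$k = -3326035$ ($k = 15 - 5 \left(-91\right) \left(-85\right) 86 = 15 - 5 \cdot 7735 \cdot 86 = 15 - 3326050 = -3326035$)
$g + \frac{1}{k} = \frac{489547409009}{398762986557} + \frac{1}{-3326035} = \frac{489547409009}{398762986557} - \frac{1}{3326035} = \frac{1628251417760262758}{1326299649993111495}$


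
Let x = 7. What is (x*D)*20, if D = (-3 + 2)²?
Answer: 140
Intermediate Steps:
D = 1 (D = (-1)² = 1)
(x*D)*20 = (7*1)*20 = 7*20 = 140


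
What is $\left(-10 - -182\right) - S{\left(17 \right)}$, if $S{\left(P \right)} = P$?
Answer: $155$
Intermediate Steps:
$\left(-10 - -182\right) - S{\left(17 \right)} = \left(-10 - -182\right) - 17 = \left(-10 + 182\right) - 17 = 172 - 17 = 155$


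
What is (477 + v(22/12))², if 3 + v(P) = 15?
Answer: 239121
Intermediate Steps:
v(P) = 12 (v(P) = -3 + 15 = 12)
(477 + v(22/12))² = (477 + 12)² = 489² = 239121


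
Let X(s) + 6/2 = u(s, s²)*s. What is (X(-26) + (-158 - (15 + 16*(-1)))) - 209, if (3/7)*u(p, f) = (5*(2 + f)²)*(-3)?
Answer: 418312071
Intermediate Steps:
u(p, f) = -35*(2 + f)² (u(p, f) = 7*((5*(2 + f)²)*(-3))/3 = 7*(-15*(2 + f)²)/3 = -35*(2 + f)²)
X(s) = -3 - 35*s*(2 + s²)² (X(s) = -3 + (-35*(2 + s²)²)*s = -3 - 35*s*(2 + s²)²)
(X(-26) + (-158 - (15 + 16*(-1)))) - 209 = ((-3 - 35*(-26)*(2 + (-26)²)²) + (-158 - (15 + 16*(-1)))) - 209 = ((-3 - 35*(-26)*(2 + 676)²) + (-158 - (15 - 16))) - 209 = ((-3 - 35*(-26)*678²) + (-158 - 1*(-1))) - 209 = ((-3 - 35*(-26)*459684) + (-158 + 1)) - 209 = ((-3 + 418312440) - 157) - 209 = (418312437 - 157) - 209 = 418312280 - 209 = 418312071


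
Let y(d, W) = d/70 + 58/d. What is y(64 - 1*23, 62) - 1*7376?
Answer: -21163379/2870 ≈ -7374.0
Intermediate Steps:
y(d, W) = 58/d + d/70 (y(d, W) = d*(1/70) + 58/d = d/70 + 58/d = 58/d + d/70)
y(64 - 1*23, 62) - 1*7376 = (58/(64 - 1*23) + (64 - 1*23)/70) - 1*7376 = (58/(64 - 23) + (64 - 23)/70) - 7376 = (58/41 + (1/70)*41) - 7376 = (58*(1/41) + 41/70) - 7376 = (58/41 + 41/70) - 7376 = 5741/2870 - 7376 = -21163379/2870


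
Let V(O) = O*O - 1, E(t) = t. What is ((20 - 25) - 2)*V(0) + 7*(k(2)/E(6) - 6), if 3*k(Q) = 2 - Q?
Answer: -35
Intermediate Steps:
V(O) = -1 + O² (V(O) = O² - 1 = -1 + O²)
k(Q) = ⅔ - Q/3 (k(Q) = (2 - Q)/3 = ⅔ - Q/3)
((20 - 25) - 2)*V(0) + 7*(k(2)/E(6) - 6) = ((20 - 25) - 2)*(-1 + 0²) + 7*((⅔ - ⅓*2)/6 - 6) = (-5 - 2)*(-1 + 0) + 7*((⅔ - ⅔)*(⅙) - 6) = -7*(-1) + 7*(0*(⅙) - 6) = 7 + 7*(0 - 6) = 7 + 7*(-6) = 7 - 42 = -35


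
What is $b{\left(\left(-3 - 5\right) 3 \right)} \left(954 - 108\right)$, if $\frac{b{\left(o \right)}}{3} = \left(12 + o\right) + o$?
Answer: $-91368$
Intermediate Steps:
$b{\left(o \right)} = 36 + 6 o$ ($b{\left(o \right)} = 3 \left(\left(12 + o\right) + o\right) = 3 \left(12 + 2 o\right) = 36 + 6 o$)
$b{\left(\left(-3 - 5\right) 3 \right)} \left(954 - 108\right) = \left(36 + 6 \left(-3 - 5\right) 3\right) \left(954 - 108\right) = \left(36 + 6 \left(\left(-8\right) 3\right)\right) 846 = \left(36 + 6 \left(-24\right)\right) 846 = \left(36 - 144\right) 846 = \left(-108\right) 846 = -91368$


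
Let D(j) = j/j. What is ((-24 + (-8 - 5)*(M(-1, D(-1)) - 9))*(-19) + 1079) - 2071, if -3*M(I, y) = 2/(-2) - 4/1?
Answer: -7042/3 ≈ -2347.3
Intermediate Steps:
D(j) = 1
M(I, y) = 5/3 (M(I, y) = -(2/(-2) - 4/1)/3 = -(2*(-1/2) - 4*1)/3 = -(-1 - 4)/3 = -1/3*(-5) = 5/3)
((-24 + (-8 - 5)*(M(-1, D(-1)) - 9))*(-19) + 1079) - 2071 = ((-24 + (-8 - 5)*(5/3 - 9))*(-19) + 1079) - 2071 = ((-24 - 13*(-22/3))*(-19) + 1079) - 2071 = ((-24 + 286/3)*(-19) + 1079) - 2071 = ((214/3)*(-19) + 1079) - 2071 = (-4066/3 + 1079) - 2071 = -829/3 - 2071 = -7042/3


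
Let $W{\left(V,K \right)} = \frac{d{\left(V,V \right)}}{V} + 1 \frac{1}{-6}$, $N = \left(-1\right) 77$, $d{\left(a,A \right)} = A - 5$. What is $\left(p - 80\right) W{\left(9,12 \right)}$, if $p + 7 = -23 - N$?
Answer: $- \frac{55}{6} \approx -9.1667$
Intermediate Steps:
$d{\left(a,A \right)} = -5 + A$
$N = -77$
$W{\left(V,K \right)} = - \frac{1}{6} + \frac{-5 + V}{V}$ ($W{\left(V,K \right)} = \frac{-5 + V}{V} + 1 \frac{1}{-6} = \frac{-5 + V}{V} + 1 \left(- \frac{1}{6}\right) = \frac{-5 + V}{V} - \frac{1}{6} = - \frac{1}{6} + \frac{-5 + V}{V}$)
$p = 47$ ($p = -7 - -54 = -7 + \left(-23 + 77\right) = -7 + 54 = 47$)
$\left(p - 80\right) W{\left(9,12 \right)} = \left(47 - 80\right) \left(\frac{5}{6} - \frac{5}{9}\right) = - 33 \left(\frac{5}{6} - \frac{5}{9}\right) = \left(-33\right) \frac{5}{18} = - \frac{55}{6}$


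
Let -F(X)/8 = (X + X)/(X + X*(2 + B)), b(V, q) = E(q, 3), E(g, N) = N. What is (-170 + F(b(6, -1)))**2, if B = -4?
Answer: 23716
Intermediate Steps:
b(V, q) = 3
F(X) = 16 (F(X) = -8*(X + X)/(X + X*(2 - 4)) = -8*2*X/(X + X*(-2)) = -8*2*X/(X - 2*X) = -8*2*X/((-X)) = -8*2*X*(-1/X) = -8*(-2) = 16)
(-170 + F(b(6, -1)))**2 = (-170 + 16)**2 = (-154)**2 = 23716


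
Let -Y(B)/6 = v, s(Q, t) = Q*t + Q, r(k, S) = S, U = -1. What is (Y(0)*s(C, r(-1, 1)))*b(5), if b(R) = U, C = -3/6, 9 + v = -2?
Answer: 66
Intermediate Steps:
v = -11 (v = -9 - 2 = -11)
C = -½ (C = -3*⅙ = -½ ≈ -0.50000)
s(Q, t) = Q + Q*t
b(R) = -1
Y(B) = 66 (Y(B) = -6*(-11) = 66)
(Y(0)*s(C, r(-1, 1)))*b(5) = (66*(-(1 + 1)/2))*(-1) = (66*(-½*2))*(-1) = (66*(-1))*(-1) = -66*(-1) = 66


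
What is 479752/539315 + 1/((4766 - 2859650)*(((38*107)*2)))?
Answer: 83743477160617/94140542169840 ≈ 0.88956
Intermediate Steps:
479752/539315 + 1/((4766 - 2859650)*(((38*107)*2))) = 479752*(1/539315) + 1/((-2854884)*((4066*2))) = 68536/77045 - 1/2854884/8132 = 68536/77045 - 1/2854884*1/8132 = 68536/77045 - 1/23215916688 = 83743477160617/94140542169840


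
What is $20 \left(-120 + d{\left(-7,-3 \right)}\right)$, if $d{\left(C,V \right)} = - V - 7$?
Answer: $-2480$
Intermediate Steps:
$d{\left(C,V \right)} = -7 - V$
$20 \left(-120 + d{\left(-7,-3 \right)}\right) = 20 \left(-120 - 4\right) = 20 \left(-124\right) = -2480$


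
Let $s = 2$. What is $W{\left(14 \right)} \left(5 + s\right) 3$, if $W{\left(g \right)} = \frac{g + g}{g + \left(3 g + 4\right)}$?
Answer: $\frac{49}{5} \approx 9.8$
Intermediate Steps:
$W{\left(g \right)} = \frac{2 g}{4 + 4 g}$ ($W{\left(g \right)} = \frac{2 g}{g + \left(4 + 3 g\right)} = \frac{2 g}{4 + 4 g}$)
$W{\left(14 \right)} \left(5 + s\right) 3 = \frac{1}{2} \cdot 14 \frac{1}{1 + 14} \left(5 + 2\right) 3 = \frac{1}{2} \cdot 14 \cdot \frac{1}{15} \cdot 7 \cdot 3 = \frac{1}{2} \cdot 14 \cdot \frac{1}{15} \cdot 21 = \frac{7}{15} \cdot 21 = \frac{49}{5}$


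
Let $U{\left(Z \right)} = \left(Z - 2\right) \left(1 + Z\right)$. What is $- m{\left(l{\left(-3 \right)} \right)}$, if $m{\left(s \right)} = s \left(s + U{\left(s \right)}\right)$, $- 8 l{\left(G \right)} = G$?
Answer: $\frac{357}{512} \approx 0.69727$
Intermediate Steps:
$U{\left(Z \right)} = \left(1 + Z\right) \left(-2 + Z\right)$ ($U{\left(Z \right)} = \left(-2 + Z\right) \left(1 + Z\right) = \left(1 + Z\right) \left(-2 + Z\right)$)
$l{\left(G \right)} = - \frac{G}{8}$
$m{\left(s \right)} = s \left(-2 + s^{2}\right)$ ($m{\left(s \right)} = s \left(s - \left(2 + s - s^{2}\right)\right) = s \left(-2 + s^{2}\right)$)
$- m{\left(l{\left(-3 \right)} \right)} = - \left(- \frac{1}{8}\right) \left(-3\right) \left(-2 + \left(\left(- \frac{1}{8}\right) \left(-3\right)\right)^{2}\right) = - \frac{3 \left(-2 + \left(\frac{3}{8}\right)^{2}\right)}{8} = - \frac{3 \left(-2 + \frac{9}{64}\right)}{8} = - \frac{3 \left(-119\right)}{8 \cdot 64} = \left(-1\right) \left(- \frac{357}{512}\right) = \frac{357}{512}$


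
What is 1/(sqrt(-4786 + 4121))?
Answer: -I*sqrt(665)/665 ≈ -0.038778*I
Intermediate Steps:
1/(sqrt(-4786 + 4121)) = 1/(sqrt(-665)) = 1/(I*sqrt(665)) = -I*sqrt(665)/665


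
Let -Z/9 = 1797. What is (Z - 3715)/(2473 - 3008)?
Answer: 19888/535 ≈ 37.174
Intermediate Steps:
Z = -16173 (Z = -9*1797 = -16173)
(Z - 3715)/(2473 - 3008) = (-16173 - 3715)/(2473 - 3008) = -19888/(-535) = -19888*(-1/535) = 19888/535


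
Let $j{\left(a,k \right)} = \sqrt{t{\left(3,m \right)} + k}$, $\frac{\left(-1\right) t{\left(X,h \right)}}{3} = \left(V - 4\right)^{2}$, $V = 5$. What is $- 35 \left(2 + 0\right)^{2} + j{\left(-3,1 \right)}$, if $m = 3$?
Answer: $-140 + i \sqrt{2} \approx -140.0 + 1.4142 i$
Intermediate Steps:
$t{\left(X,h \right)} = -3$ ($t{\left(X,h \right)} = - 3 \left(5 - 4\right)^{2} = - 3 \cdot 1^{2} = \left(-3\right) 1 = -3$)
$j{\left(a,k \right)} = \sqrt{-3 + k}$
$- 35 \left(2 + 0\right)^{2} + j{\left(-3,1 \right)} = - 35 \left(2 + 0\right)^{2} + \sqrt{-3 + 1} = - 35 \cdot 2^{2} + \sqrt{-2} = \left(-35\right) 4 + i \sqrt{2} = -140 + i \sqrt{2}$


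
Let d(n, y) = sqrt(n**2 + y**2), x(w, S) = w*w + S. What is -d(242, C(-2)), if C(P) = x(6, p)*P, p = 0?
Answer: -2*sqrt(15937) ≈ -252.48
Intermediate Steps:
x(w, S) = S + w**2 (x(w, S) = w**2 + S = S + w**2)
C(P) = 36*P (C(P) = (0 + 6**2)*P = (0 + 36)*P = 36*P)
-d(242, C(-2)) = -sqrt(242**2 + (36*(-2))**2) = -sqrt(58564 + (-72)**2) = -sqrt(58564 + 5184) = -sqrt(63748) = -2*sqrt(15937)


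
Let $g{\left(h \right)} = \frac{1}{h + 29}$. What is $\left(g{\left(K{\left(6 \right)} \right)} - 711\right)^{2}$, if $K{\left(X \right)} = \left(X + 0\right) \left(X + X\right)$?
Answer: $\frac{5156676100}{10201} \approx 5.0551 \cdot 10^{5}$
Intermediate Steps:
$K{\left(X \right)} = 2 X^{2}$ ($K{\left(X \right)} = X 2 X = 2 X^{2}$)
$g{\left(h \right)} = \frac{1}{29 + h}$
$\left(g{\left(K{\left(6 \right)} \right)} - 711\right)^{2} = \left(\frac{1}{29 + 2 \cdot 6^{2}} - 711\right)^{2} = \left(\frac{1}{29 + 2 \cdot 36} - 711\right)^{2} = \left(\frac{1}{29 + 72} - 711\right)^{2} = \left(\frac{1}{101} - 711\right)^{2} = \left(- \frac{71810}{101}\right)^{2} = \frac{5156676100}{10201}$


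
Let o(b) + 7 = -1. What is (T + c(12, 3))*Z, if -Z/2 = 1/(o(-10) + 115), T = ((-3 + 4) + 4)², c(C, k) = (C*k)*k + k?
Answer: -272/107 ≈ -2.5421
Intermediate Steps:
o(b) = -8 (o(b) = -7 - 1 = -8)
c(C, k) = k + C*k² (c(C, k) = C*k² + k = k + C*k²)
T = 25 (T = (1 + 4)² = 5² = 25)
Z = -2/107 (Z = -2/(-8 + 115) = -2/107 ≈ -0.018692)
(T + c(12, 3))*Z = (25 + 3*(1 + 12*3))*(-2/107) = (25 + 3*(1 + 36))*(-2/107) = (25 + 3*37)*(-2/107) = (25 + 111)*(-2/107) = 136*(-2/107) = -272/107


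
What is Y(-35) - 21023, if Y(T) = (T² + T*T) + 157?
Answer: -18416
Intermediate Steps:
Y(T) = 157 + 2*T² (Y(T) = (T² + T²) + 157 = 2*T² + 157 = 157 + 2*T²)
Y(-35) - 21023 = (157 + 2*(-35)²) - 21023 = (157 + 2*1225) - 21023 = (157 + 2450) - 21023 = 2607 - 21023 = -18416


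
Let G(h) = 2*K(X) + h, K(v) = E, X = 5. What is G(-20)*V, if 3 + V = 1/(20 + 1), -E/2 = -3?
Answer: 496/21 ≈ 23.619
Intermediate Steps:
E = 6 (E = -2*(-3) = 6)
K(v) = 6
G(h) = 12 + h (G(h) = 2*6 + h = 12 + h)
V = -62/21 (V = -3 + 1/(20 + 1) = -3 + 1/21 = -62/21 ≈ -2.9524)
G(-20)*V = (12 - 20)*(-62/21) = -8*(-62/21) = 496/21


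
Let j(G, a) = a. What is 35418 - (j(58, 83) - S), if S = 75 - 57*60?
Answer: 31990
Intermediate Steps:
S = -3345 (S = 75 - 3420 = -3345)
35418 - (j(58, 83) - S) = 35418 - (83 - 1*(-3345)) = 35418 - (83 + 3345) = 35418 - 1*3428 = 35418 - 3428 = 31990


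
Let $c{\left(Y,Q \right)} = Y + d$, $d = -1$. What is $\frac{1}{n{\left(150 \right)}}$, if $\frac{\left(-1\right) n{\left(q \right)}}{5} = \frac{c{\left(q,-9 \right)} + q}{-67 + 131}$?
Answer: $- \frac{64}{1495} \approx -0.042809$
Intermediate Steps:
$c{\left(Y,Q \right)} = -1 + Y$ ($c{\left(Y,Q \right)} = Y - 1 = -1 + Y$)
$n{\left(q \right)} = \frac{5}{64} - \frac{5 q}{32}$ ($n{\left(q \right)} = - 5 \frac{\left(-1 + q\right) + q}{-67 + 131} = - 5 \frac{-1 + 2 q}{64} = - 5 \left(-1 + 2 q\right) \frac{1}{64} = - 5 \left(- \frac{1}{64} + \frac{q}{32}\right) = \frac{5}{64} - \frac{5 q}{32}$)
$\frac{1}{n{\left(150 \right)}} = \frac{1}{\frac{5}{64} - \frac{375}{16}} = \frac{1}{- \frac{1495}{64}} = - \frac{64}{1495}$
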